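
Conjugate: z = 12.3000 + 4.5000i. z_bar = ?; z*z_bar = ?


z_bar = 12.3000 - 4.5000i
z*z_bar = 12.3^2 + 4.5^2 = 151.29 + 20.25 = 171.54

z_bar = 12.3000 - 4.5000i, z*z_bar = 171.54


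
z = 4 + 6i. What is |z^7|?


|z| = sqrt(16+36) = sqrt(52) = 7.2111
|z^7| = |z|^7 = (sqrt(52))^7 = 52^3 * sqrt(52) = 140608*sqrt(52)

|z^7| = 140608*sqrt(52) ≈ 1013938.7075


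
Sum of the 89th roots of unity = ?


The sum of all 89th roots of unity is 0.
Geometric series: (1 - w^89)/(1 - w) = (1-1)/(1-w) = 0 since w^89 = 1, w ≠ 1.
Alternatively: coefficient of z^88 in z^89 - 1 is 0.

0


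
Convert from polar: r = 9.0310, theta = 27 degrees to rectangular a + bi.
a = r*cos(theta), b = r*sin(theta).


a = 9.0310*cos(27°) = 9.0310*0.89101 = 8.0467
b = 9.0310*sin(27°) = 9.0310*0.45399 = 4.1000

8.0467 + 4.1000i


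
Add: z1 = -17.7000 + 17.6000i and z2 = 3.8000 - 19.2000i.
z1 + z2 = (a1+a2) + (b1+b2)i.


Real: -17.7 + 3.8 = -13.9
Imag: 17.6 - 19.2 = -1.6

-13.9000 - 1.6000i


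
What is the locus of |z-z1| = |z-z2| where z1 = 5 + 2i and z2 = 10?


Equal distances means the locus is the perpendicular bisector of z1 and z2.
Midpoint = ((5+10)/2, (2+0)/2) = (7.5000, 1.0000)

Perpendicular bisector through (7.5000, 1.0000)


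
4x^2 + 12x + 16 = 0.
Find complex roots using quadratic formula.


disc = 12^2 - 4*4*16 = 144 - 256 = -112
sqrt(|disc|) = sqrt(112) = 10.5830
Real part = -12/(2*4) = -1.5000
Imag part = 10.5830/(2*4) = 1.3229

-1.5000 ± 1.3229i


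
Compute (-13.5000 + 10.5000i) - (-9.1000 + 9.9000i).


Real: -13.5 + 9.1 = -4.4
Imag: 10.5 - 9.9 = 0.6

-4.4000 + 0.6000i


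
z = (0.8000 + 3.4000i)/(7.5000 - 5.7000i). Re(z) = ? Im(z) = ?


Multiply by conjugate: (0.8000 + 3.4000i)(7.5000 + 5.7000i) / (7.5^2 + (-5.7)^2)
Numerator real = 0.8*7.5 + 3.4*(-5.7) = -13.38
Numerator imag = 3.4*7.5 - 0.8*(-5.7) = 30.06
Denominator = 88.74
Re(z) = -13.38/88.74 = -0.1508
Im(z) = 30.06/88.74 = 0.3387

Re(z) = -0.1508, Im(z) = 0.3387


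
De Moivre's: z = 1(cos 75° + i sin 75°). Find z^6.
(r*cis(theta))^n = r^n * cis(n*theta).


r^6 = 1^6 = 1
n*theta = 6*75° = 450° = 90° (mod 360)
a = 1*cos(90°) = 0
b = 1*sin(90°) = 1.0000

1 cis(90°) = 0 + 1.0000i


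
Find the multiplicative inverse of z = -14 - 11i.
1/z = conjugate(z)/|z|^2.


|z|^2 = 196+121 = 317
1/z = (-14 + 11i)/317

1/z = -0.0442 + 0.0347i


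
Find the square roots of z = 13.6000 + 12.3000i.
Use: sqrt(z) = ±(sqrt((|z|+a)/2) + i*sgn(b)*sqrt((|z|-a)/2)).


|z| = sqrt(184.96+151.29) = 18.3371
sqrt((|z|+a)/2) = sqrt((18.3371+13.6)/2) = sqrt(15.9686) = 3.9961
sqrt((|z|-a)/2) = sqrt((18.3371-13.6)/2) = sqrt(2.3686) = 1.5390

±(3.9961 + 1.5390i) i.e. 3.9961 + 1.5390i and -3.9961 - 1.5390i


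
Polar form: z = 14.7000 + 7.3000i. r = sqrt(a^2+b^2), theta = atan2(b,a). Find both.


r = sqrt(216.09+53.29) = sqrt(269.38) = 16.4128
theta = atan2(7.3, 14.7) = 26.4089 degrees

r = 16.4128, theta = 26.4089 degrees


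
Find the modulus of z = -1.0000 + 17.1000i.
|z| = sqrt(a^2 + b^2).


|z| = sqrt((-1)^2 + 17.1^2) = sqrt(1 + 292.41) = sqrt(293.41) = 17.1292

|z| = 17.1292


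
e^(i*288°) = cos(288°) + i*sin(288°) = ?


cos(288°) = 0.3090
sin(288°) = -0.9511

e^(i*288°) = 0.3090 - 0.9511i


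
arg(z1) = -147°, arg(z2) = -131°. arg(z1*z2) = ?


arg(z1*z2) = -147° - 131° = -278°
Normalized to (-180°, 180°]: 82°

82°


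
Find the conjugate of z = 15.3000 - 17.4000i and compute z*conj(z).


z_bar = 15.3000 + 17.4000i
z*z_bar = 15.3^2 + (-17.4)^2 = 234.09 + 302.76 = 536.85

z_bar = 15.3000 + 17.4000i, z*z_bar = 536.85


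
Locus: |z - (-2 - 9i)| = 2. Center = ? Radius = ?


|z - z0| = r is a circle with center z0 and radius r.
Center = (-2, -9), radius = 2

Circle with center (-2, -9) and radius 2


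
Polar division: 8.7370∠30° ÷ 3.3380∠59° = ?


r = 8.7370 / 3.3380 = 2.6174
theta = 30° - 59° = -29° = 331° (mod 360)

2.6174 cis(331°)


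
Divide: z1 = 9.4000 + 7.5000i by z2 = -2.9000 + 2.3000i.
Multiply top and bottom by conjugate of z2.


Conjugate of z2 = -2.9000 - 2.3000i
Numerator: (9.4000 + 7.5000i)(-2.9000 - 2.3000i) = -10.0100 - 43.3700i
Denominator: (-2.9)^2 + 2.3^2 = 13.7
Result = (-10.0100 - 43.3700i)/13.7

-0.7307 - 3.1657i


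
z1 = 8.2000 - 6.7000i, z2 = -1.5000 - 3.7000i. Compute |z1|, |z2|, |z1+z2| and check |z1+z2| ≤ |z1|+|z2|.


|z1| = sqrt(8.2^2 + (-6.7)^2) = sqrt(112.13) = 10.5891
|z2| = sqrt((-1.5)^2 + (-3.7)^2) = sqrt(15.94) = 3.9925
z1+z2 = 6.7000 - 10.4000i
|z1+z2| = sqrt(153.05) = 12.3713
|z1|+|z2| = 10.5891 + 3.9925 = 14.5816

|z1+z2| = 12.3713 ≤ |z1|+|z2| = 14.5816 (verified)


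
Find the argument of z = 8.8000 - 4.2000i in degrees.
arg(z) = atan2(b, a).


Re = 8.8, Im = -4.2
arg = atan2(-4.2, 8.8) = -25.5139 degrees

arg(z) = -25.5139 degrees


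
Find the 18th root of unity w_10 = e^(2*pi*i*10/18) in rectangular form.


Angle = 360*10/18 = 200°
a = cos(200°) = -0.9397
b = sin(200°) = -0.3420

-0.9397 - 0.3420i


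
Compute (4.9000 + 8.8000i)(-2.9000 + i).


Real = 4.9*(-2.9) - 8.8*1 = -14.21 - 8.8 = -23.01
Imag = 4.9*1 - (2.9)*8.8 = 4.9 - (25.52) = -20.62

-23.0100 - 20.6200i


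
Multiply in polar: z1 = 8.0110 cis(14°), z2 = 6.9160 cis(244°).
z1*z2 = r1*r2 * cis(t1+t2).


r = 8.0110 * 6.9160 = 55.4041
theta = 14° + 244° = 258° = 258° (mod 360)

55.4041 cis(258°)


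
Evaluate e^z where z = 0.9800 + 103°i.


e^0.9800 = 2.6645
cos(103°) = -0.22495
sin(103°) = 0.97437
Real = 2.6645*(-0.22495) = -0.5994
Imag = 2.6645*0.97437 = 2.5962

-0.5994 + 2.5962i


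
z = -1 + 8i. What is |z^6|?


|z| = sqrt(1+64) = sqrt(65) = 8.0623
|z^6| = |z|^6 = (sqrt(65))^6 = 65^3 = 274625

|z^6| = 274625


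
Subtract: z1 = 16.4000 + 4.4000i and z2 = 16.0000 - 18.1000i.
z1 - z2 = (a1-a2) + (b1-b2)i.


Real: 16.4 - 16 = 0.4
Imag: 4.4 + 18.1 = 22.5

0.4000 + 22.5000i


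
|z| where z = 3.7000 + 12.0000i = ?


|z| = sqrt(3.7^2 + 12^2) = sqrt(13.69 + 144) = sqrt(157.69) = 12.5575

|z| = 12.5575


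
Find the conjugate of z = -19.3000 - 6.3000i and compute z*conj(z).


z_bar = -19.3000 + 6.3000i
z*z_bar = (-19.3)^2 + (-6.3)^2 = 372.49 + 39.69 = 412.18

z_bar = -19.3000 + 6.3000i, z*z_bar = 412.18


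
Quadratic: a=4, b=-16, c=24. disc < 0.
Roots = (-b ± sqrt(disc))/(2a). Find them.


disc = (-16)^2 - 4*4*24 = 256 - 384 = -128
sqrt(|disc|) = sqrt(128) = 11.3137
Real part = 16/(2*4) = 2.0000
Imag part = 11.3137/(2*4) = 1.4142

2.0000 ± 1.4142i


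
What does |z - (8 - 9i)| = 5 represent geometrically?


|z - z0| = r is a circle with center z0 and radius r.
Center = (8, -9), radius = 5

Circle with center (8, -9) and radius 5


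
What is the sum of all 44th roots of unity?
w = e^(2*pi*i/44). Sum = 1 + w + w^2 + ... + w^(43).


The sum of all 44th roots of unity is 0.
Geometric series: (1 - w^44)/(1 - w) = (1-1)/(1-w) = 0 since w^44 = 1, w ≠ 1.
Alternatively: coefficient of z^43 in z^44 - 1 is 0.

0


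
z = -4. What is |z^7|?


|z| = sqrt(16+0) = sqrt(16) = 4
|z^7| = |z|^7 = 4^7 = 16384

|z^7| = 16384


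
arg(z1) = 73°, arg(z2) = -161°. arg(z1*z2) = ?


arg(z1*z2) = 73° - 161° = -88°
Normalized to (-180°, 180°]: -88°

-88°


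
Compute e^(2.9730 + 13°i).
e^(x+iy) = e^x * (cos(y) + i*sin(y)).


e^2.9730 = 19.5505
cos(13°) = 0.97437
sin(13°) = 0.22495
Real = 19.5505*0.97437 = 19.0494
Imag = 19.5505*0.22495 = 4.3979

19.0494 + 4.3979i


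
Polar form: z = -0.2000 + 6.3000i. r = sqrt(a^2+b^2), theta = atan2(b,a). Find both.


r = sqrt(0.04+39.69) = sqrt(39.73) = 6.3032
theta = atan2(6.3, -0.2) = 91.8183 degrees

r = 6.3032, theta = 91.8183 degrees


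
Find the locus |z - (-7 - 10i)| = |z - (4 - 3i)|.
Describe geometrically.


Equal distances means the locus is the perpendicular bisector of z1 and z2.
Midpoint = ((-7+4)/2, (-10+(-3))/2) = (-1.5000, -6.5000)

Perpendicular bisector through (-1.5000, -6.5000)


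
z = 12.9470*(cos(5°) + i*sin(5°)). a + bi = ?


a = 12.9470*cos(5°) = 12.9470*0.99619 = 12.8977
b = 12.9470*sin(5°) = 12.9470*0.087156 = 1.1284

12.8977 + 1.1284i


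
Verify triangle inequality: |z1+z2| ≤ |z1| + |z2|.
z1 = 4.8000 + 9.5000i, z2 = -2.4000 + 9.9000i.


|z1| = sqrt(4.8^2 + 9.5^2) = sqrt(113.29) = 10.6438
|z2| = sqrt((-2.4)^2 + 9.9^2) = sqrt(103.77) = 10.1868
z1+z2 = 2.4000 + 19.4000i
|z1+z2| = sqrt(382.12) = 19.5479
|z1|+|z2| = 10.6438 + 10.1868 = 20.8306

|z1+z2| = 19.5479 ≤ |z1|+|z2| = 20.8306 (verified)


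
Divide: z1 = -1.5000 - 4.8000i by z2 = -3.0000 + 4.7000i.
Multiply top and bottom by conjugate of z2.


Conjugate of z2 = -3.0000 - 4.7000i
Numerator: (-1.5000 - 4.8000i)(-3.0000 - 4.7000i) = -18.0600 + 21.4500i
Denominator: (-3)^2 + 4.7^2 = 31.09
Result = (-18.0600 + 21.4500i)/31.09

-0.5809 + 0.6899i


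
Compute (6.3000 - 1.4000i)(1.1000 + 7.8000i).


Real = 6.3*1.1 - (-1.4)*7.8 = 6.93 - (-10.92) = 17.85
Imag = 6.3*7.8 + 1.1*(-1.4) = 49.14 - (1.54) = 47.6

17.8500 + 47.6000i


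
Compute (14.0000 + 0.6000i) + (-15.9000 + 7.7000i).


Real: 14 - 15.9 = -1.9
Imag: 0.6 + 7.7 = 8.3

-1.9000 + 8.3000i


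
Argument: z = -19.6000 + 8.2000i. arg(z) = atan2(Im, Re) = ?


Re = -19.6, Im = 8.2
arg = atan2(8.2, -19.6) = 157.2972 degrees

arg(z) = 157.2972 degrees


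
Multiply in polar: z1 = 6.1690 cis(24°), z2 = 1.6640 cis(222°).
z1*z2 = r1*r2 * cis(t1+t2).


r = 6.1690 * 1.6640 = 10.2652
theta = 24° + 222° = 246° = 246° (mod 360)

10.2652 cis(246°)


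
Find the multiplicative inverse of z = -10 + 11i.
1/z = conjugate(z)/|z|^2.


|z|^2 = 100+121 = 221
1/z = (-10 - 11i)/221

1/z = -0.0452 - 0.0498i


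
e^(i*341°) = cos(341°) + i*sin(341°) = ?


cos(341°) = 0.9455
sin(341°) = -0.3256

e^(i*341°) = 0.9455 - 0.3256i


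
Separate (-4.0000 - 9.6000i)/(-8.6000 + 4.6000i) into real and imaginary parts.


Multiply by conjugate: (-4.0000 - 9.6000i)(-8.6000 - 4.6000i) / ((-8.6)^2 + 4.6^2)
Numerator real = -4*(-8.6) - (9.6)*4.6 = -9.76
Numerator imag = -9.6*(-8.6) - (-4)*4.6 = 100.96
Denominator = 95.12
Re(z) = -9.76/95.12 = -0.1026
Im(z) = 100.96/95.12 = 1.0614

Re(z) = -0.1026, Im(z) = 1.0614


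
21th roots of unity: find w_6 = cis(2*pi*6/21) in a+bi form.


Angle = 360*6/21 = 102.8571°
a = cos(102.8571°) = -0.2225
b = sin(102.8571°) = 0.9749

-0.2225 + 0.9749i


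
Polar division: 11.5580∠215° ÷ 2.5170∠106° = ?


r = 11.5580 / 2.5170 = 4.5920
theta = 215° - 106° = 109° = 109° (mod 360)

4.5920 cis(109°)


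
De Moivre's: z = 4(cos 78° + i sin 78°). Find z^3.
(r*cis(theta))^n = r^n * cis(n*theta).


r^3 = 4^3 = 64
n*theta = 3*78° = 234° = 234° (mod 360)
a = 64*cos(234°) = -37.6183
b = 64*sin(234°) = -51.7771

64 cis(234°) = -37.6183 - 51.7771i


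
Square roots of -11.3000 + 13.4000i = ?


|z| = sqrt(127.69+179.56) = 17.5285
sqrt((|z|+a)/2) = sqrt((17.5285+(-11.3))/2) = sqrt(3.1143) = 1.7647
sqrt((|z|-a)/2) = sqrt((17.5285-(-11.3))/2) = sqrt(14.4143) = 3.7966

±(1.7647 + 3.7966i) i.e. 1.7647 + 3.7966i and -1.7647 - 3.7966i


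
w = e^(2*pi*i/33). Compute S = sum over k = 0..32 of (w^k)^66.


The roots are w_k = w^k with w = e^(2*pi*i/33), and (w^k)^66 = (w^66)^k.
So S = 1 + u + u^2 + ... + u^(32) with u = w^66.
66 = 2*33 + 0, so 66 is a multiple of 33 and u = (w^33)^2 = 1.
Every one of the 33 terms equals 1: S = 33

S = 33


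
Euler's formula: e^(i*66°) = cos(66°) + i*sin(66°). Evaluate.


cos(66°) = 0.4067
sin(66°) = 0.9135

e^(i*66°) = 0.4067 + 0.9135i


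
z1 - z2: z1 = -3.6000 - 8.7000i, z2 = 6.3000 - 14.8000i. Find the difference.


Real: -3.6 - 6.3 = -9.9
Imag: -8.7 + 14.8 = 6.1

-9.9000 + 6.1000i


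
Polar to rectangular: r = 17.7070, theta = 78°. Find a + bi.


a = 17.7070*cos(78°) = 17.7070*0.20791 = 3.6815
b = 17.7070*sin(78°) = 17.7070*0.97815 = 17.3201

3.6815 + 17.3201i


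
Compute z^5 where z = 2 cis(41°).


r^5 = 2^5 = 32
n*theta = 5*41° = 205° = 205° (mod 360)
a = 32*cos(205°) = -29.0018
b = 32*sin(205°) = -13.5238

32 cis(205°) = -29.0018 - 13.5238i


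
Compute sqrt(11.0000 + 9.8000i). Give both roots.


|z| = sqrt(121+96.04) = 14.7323
sqrt((|z|+a)/2) = sqrt((14.7323+11)/2) = sqrt(12.8661) = 3.5869
sqrt((|z|-a)/2) = sqrt((14.7323-11)/2) = sqrt(1.8661) = 1.3661

±(3.5869 + 1.3661i) i.e. 3.5869 + 1.3661i and -3.5869 - 1.3661i


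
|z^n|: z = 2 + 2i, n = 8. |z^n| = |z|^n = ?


|z| = sqrt(4+4) = sqrt(8) = 2.8284
|z^8| = |z|^8 = (sqrt(8))^8 = 8^4 = 4096

|z^8| = 4096


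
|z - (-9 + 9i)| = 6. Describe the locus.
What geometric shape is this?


|z - z0| = r is a circle with center z0 and radius r.
Center = (-9, 9), radius = 6

Circle with center (-9, 9) and radius 6


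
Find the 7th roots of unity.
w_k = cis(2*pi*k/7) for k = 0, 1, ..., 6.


The 7th roots of unity are cis(360k/7°) for k=0..6
Angle step = 360/7 = 51.4286°
Primitive root: cis(51.4286°)
Primitive root = 0.6235 + 0.7818i

7 roots at angles: 0°, 51.4286°, 102.8571°, 154.2857°, 205.7143°, 257.1429°, 308.5714°


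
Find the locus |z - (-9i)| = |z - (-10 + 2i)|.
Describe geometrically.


Equal distances means the locus is the perpendicular bisector of z1 and z2.
Midpoint = ((0+(-10))/2, (-9+2)/2) = (-5.0000, -3.5000)

Perpendicular bisector through (-5.0000, -3.5000)


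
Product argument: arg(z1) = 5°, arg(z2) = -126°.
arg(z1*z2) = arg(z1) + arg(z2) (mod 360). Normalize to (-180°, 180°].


arg(z1*z2) = 5° - 126° = -121°
Normalized to (-180°, 180°]: -121°

-121°


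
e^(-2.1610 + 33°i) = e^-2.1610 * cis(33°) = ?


e^-2.1610 = 0.1152
cos(33°) = 0.8387
sin(33°) = 0.5446
Real = 0.1152*0.8387 = 0.0966
Imag = 0.1152*0.5446 = 0.0627

0.0966 + 0.0627i


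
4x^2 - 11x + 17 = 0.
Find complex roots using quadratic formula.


disc = (-11)^2 - 4*4*17 = 121 - 272 = -151
sqrt(|disc|) = sqrt(151) = 12.2882
Real part = 11/(2*4) = 1.3750
Imag part = 12.2882/(2*4) = 1.5360

1.3750 ± 1.5360i


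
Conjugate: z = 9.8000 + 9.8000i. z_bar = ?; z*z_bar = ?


z_bar = 9.8000 - 9.8000i
z*z_bar = 9.8^2 + 9.8^2 = 96.04 + 96.04 = 192.08

z_bar = 9.8000 - 9.8000i, z*z_bar = 192.08


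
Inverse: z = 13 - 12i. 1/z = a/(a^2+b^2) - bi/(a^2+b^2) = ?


|z|^2 = 169+144 = 313
1/z = (13 + 12i)/313

1/z = 0.0415 + 0.0383i


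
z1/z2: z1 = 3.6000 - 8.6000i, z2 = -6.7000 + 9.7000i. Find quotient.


Conjugate of z2 = -6.7000 - 9.7000i
Numerator: (3.6000 - 8.6000i)(-6.7000 - 9.7000i) = -107.5400 + 22.7000i
Denominator: (-6.7)^2 + 9.7^2 = 138.98
Result = (-107.5400 + 22.7000i)/138.98

-0.7738 + 0.1633i


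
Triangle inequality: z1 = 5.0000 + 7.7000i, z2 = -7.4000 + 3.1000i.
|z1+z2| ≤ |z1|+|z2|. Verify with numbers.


|z1| = sqrt(5^2 + 7.7^2) = sqrt(84.29) = 9.1810
|z2| = sqrt((-7.4)^2 + 3.1^2) = sqrt(64.37) = 8.0231
z1+z2 = -2.4000 + 10.8000i
|z1+z2| = sqrt(122.4) = 11.0635
|z1|+|z2| = 9.1810 + 8.0231 = 17.2041

|z1+z2| = 11.0635 ≤ |z1|+|z2| = 17.2041 (verified)


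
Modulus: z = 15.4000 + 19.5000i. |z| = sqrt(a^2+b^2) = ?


|z| = sqrt(15.4^2 + 19.5^2) = sqrt(237.16 + 380.25) = sqrt(617.41) = 24.8477

|z| = 24.8477


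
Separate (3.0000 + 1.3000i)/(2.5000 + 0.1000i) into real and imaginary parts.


Multiply by conjugate: (3.0000 + 1.3000i)(2.5000 - 0.1000i) / (2.5^2 + 0.1^2)
Numerator real = 3*2.5 + 1.3*0.1 = 7.63
Numerator imag = 1.3*2.5 - 3*0.1 = 2.95
Denominator = 6.26
Re(z) = 7.63/6.26 = 1.2188
Im(z) = 2.95/6.26 = 0.4712

Re(z) = 1.2188, Im(z) = 0.4712


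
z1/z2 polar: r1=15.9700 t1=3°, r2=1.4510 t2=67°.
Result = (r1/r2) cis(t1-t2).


r = 15.9700 / 1.4510 = 11.0062
theta = 3° - 67° = -64° = 296° (mod 360)

11.0062 cis(296°)


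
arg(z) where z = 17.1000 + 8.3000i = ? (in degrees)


Re = 17.1, Im = 8.3
arg = atan2(8.3, 17.1) = 25.8910 degrees

arg(z) = 25.8910 degrees


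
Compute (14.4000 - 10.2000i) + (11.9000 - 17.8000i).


Real: 14.4 + 11.9 = 26.3
Imag: -10.2 - 17.8 = -28

26.3000 - 28.0000i


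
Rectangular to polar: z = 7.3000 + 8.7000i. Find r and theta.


r = sqrt(53.29+75.69) = sqrt(128.98) = 11.3569
theta = atan2(8.7, 7.3) = 50.0006 degrees

r = 11.3569, theta = 50.0006 degrees


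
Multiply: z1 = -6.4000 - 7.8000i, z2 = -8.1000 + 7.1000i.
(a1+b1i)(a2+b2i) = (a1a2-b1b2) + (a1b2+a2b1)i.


Real = -6.4*(-8.1) - (-7.8)*7.1 = 51.84 - (-55.38) = 107.22
Imag = -6.4*7.1 - (8.1)*(-7.8) = -45.44 + 63.18 = 17.74

107.2200 + 17.7400i


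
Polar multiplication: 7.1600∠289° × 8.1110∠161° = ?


r = 7.1600 * 8.1110 = 58.0748
theta = 289° + 161° = 450° = 90° (mod 360)

58.0748 cis(90°)


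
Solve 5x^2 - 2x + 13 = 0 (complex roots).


disc = (-2)^2 - 4*5*13 = 4 - 260 = -256
sqrt(|disc|) = sqrt(256) = 16.0000
Real part = 2/(2*5) = 0.2000
Imag part = 16.0000/(2*5) = 1.6000

0.2000 ± 1.6000i


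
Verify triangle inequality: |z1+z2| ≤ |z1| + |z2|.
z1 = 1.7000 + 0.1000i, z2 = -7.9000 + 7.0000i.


|z1| = sqrt(1.7^2 + 0.1^2) = sqrt(2.9) = 1.7029
|z2| = sqrt((-7.9)^2 + 7^2) = sqrt(111.41) = 10.5551
z1+z2 = -6.2000 + 7.1000i
|z1+z2| = sqrt(88.85) = 9.4260
|z1|+|z2| = 1.7029 + 10.5551 = 12.2580

|z1+z2| = 9.4260 ≤ |z1|+|z2| = 12.2580 (verified)


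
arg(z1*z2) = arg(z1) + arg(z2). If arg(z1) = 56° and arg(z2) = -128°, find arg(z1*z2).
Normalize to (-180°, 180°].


arg(z1*z2) = 56° - 128° = -72°
Normalized to (-180°, 180°]: -72°

-72°


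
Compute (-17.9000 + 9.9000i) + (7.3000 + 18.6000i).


Real: -17.9 + 7.3 = -10.6
Imag: 9.9 + 18.6 = 28.5

-10.6000 + 28.5000i


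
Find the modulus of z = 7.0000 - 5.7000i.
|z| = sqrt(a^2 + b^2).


|z| = sqrt(7^2 + (-5.7)^2) = sqrt(49 + 32.49) = sqrt(81.49) = 9.0272

|z| = 9.0272


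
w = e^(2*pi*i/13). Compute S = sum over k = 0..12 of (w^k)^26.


The roots are w_k = w^k with w = e^(2*pi*i/13), and (w^k)^26 = (w^26)^k.
So S = 1 + u + u^2 + ... + u^(12) with u = w^26.
26 = 2*13 + 0, so 26 is a multiple of 13 and u = (w^13)^2 = 1.
Every one of the 13 terms equals 1: S = 13

S = 13


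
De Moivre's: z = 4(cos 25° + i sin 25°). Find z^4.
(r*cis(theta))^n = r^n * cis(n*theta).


r^4 = 4^4 = 256
n*theta = 4*25° = 100° = 100° (mod 360)
a = 256*cos(100°) = -44.4539
b = 256*sin(100°) = 252.1108

256 cis(100°) = -44.4539 + 252.1108i


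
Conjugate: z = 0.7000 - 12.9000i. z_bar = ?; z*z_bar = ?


z_bar = 0.7000 + 12.9000i
z*z_bar = 0.7^2 + (-12.9)^2 = 0.49 + 166.41 = 166.9

z_bar = 0.7000 + 12.9000i, z*z_bar = 166.9


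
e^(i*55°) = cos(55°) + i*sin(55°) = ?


cos(55°) = 0.5736
sin(55°) = 0.8192

e^(i*55°) = 0.5736 + 0.8192i


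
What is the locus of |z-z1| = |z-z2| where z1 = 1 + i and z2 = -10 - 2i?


Equal distances means the locus is the perpendicular bisector of z1 and z2.
Midpoint = ((1+(-10))/2, (1+(-2))/2) = (-4.5000, -0.5000)

Perpendicular bisector through (-4.5000, -0.5000)


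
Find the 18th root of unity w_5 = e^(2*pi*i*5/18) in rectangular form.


Angle = 360*5/18 = 100°
a = cos(100°) = -0.1736
b = sin(100°) = 0.9848

-0.1736 + 0.9848i


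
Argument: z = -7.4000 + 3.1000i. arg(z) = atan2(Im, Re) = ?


Re = -7.4, Im = 3.1
arg = atan2(3.1, -7.4) = 157.2703 degrees

arg(z) = 157.2703 degrees


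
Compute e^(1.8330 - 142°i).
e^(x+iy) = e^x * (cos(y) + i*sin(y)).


e^1.8330 = 6.2526
cos(-142°) = -0.78801
sin(-142°) = -0.61566
Real = 6.2526*(-0.78801) = -4.9271
Imag = 6.2526*(-0.61566) = -3.8495

-4.9271 - 3.8495i


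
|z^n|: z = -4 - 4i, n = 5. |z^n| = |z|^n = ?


|z| = sqrt(16+16) = sqrt(32) = 5.6569
|z^5| = |z|^5 = (sqrt(32))^5 = 32^2 * sqrt(32) = 1024*sqrt(32)

|z^5| = 1024*sqrt(32) ≈ 5792.6188


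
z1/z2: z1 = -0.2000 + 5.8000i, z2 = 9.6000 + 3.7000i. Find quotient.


Conjugate of z2 = 9.6000 - 3.7000i
Numerator: (-0.2000 + 5.8000i)(9.6000 - 3.7000i) = 19.5400 + 56.4200i
Denominator: 9.6^2 + 3.7^2 = 105.85
Result = (19.5400 + 56.4200i)/105.85

0.1846 + 0.5330i


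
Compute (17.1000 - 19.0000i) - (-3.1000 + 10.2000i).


Real: 17.1 + 3.1 = 20.2
Imag: -19 - 10.2 = -29.2

20.2000 - 29.2000i


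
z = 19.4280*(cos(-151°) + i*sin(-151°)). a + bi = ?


a = 19.4280*cos(-151°) = 19.4280*(-0.87462) = -16.9921
b = 19.4280*sin(-151°) = 19.4280*(-0.48481) = -9.4189

-16.9921 - 9.4189i


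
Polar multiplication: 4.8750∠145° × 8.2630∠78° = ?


r = 4.8750 * 8.2630 = 40.2821
theta = 145° + 78° = 223° = 223° (mod 360)

40.2821 cis(223°)


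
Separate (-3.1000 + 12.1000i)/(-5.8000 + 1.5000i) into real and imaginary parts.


Multiply by conjugate: (-3.1000 + 12.1000i)(-5.8000 - 1.5000i) / ((-5.8)^2 + 1.5^2)
Numerator real = -3.1*(-5.8) + 12.1*1.5 = 36.13
Numerator imag = 12.1*(-5.8) - (-3.1)*1.5 = -65.53
Denominator = 35.89
Re(z) = 36.13/35.89 = 1.0067
Im(z) = -65.53/35.89 = -1.8259

Re(z) = 1.0067, Im(z) = -1.8259


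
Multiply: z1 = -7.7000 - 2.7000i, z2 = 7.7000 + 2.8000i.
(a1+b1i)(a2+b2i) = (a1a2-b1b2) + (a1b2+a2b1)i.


Real = -7.7*7.7 - (-2.7)*2.8 = -59.29 - (-7.56) = -51.73
Imag = -7.7*2.8 + 7.7*(-2.7) = -21.56 - (20.79) = -42.35

-51.7300 - 42.3500i


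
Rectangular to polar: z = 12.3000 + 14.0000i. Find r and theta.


r = sqrt(151.29+196) = sqrt(347.29) = 18.6357
theta = atan2(14, 12.3) = 48.6984 degrees

r = 18.6357, theta = 48.6984 degrees


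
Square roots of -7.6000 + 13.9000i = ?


|z| = sqrt(57.76+193.21) = 15.8420
sqrt((|z|+a)/2) = sqrt((15.8420+(-7.6))/2) = sqrt(4.1210) = 2.0300
sqrt((|z|-a)/2) = sqrt((15.8420-(-7.6))/2) = sqrt(11.7210) = 3.4236

±(2.0300 + 3.4236i) i.e. 2.0300 + 3.4236i and -2.0300 - 3.4236i


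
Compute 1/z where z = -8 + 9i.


|z|^2 = 64+81 = 145
1/z = (-8 - 9i)/145

1/z = -0.0552 - 0.0621i


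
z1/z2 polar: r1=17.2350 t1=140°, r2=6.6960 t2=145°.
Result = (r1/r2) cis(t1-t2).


r = 17.2350 / 6.6960 = 2.5739
theta = 140° - 145° = -5° = 355° (mod 360)

2.5739 cis(355°)


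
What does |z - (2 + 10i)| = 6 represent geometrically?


|z - z0| = r is a circle with center z0 and radius r.
Center = (2, 10), radius = 6

Circle with center (2, 10) and radius 6


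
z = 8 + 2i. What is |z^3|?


|z| = sqrt(64+4) = sqrt(68) = 8.2462
|z^3| = |z|^3 = (sqrt(68))^3 = 68*sqrt(68)

|z^3| = 68*sqrt(68) ≈ 560.7424


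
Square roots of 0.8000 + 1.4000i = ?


|z| = sqrt(0.64+1.96) = 1.6125
sqrt((|z|+a)/2) = sqrt((1.6125+0.8)/2) = sqrt(1.2062) = 1.0983
sqrt((|z|-a)/2) = sqrt((1.6125-0.8)/2) = sqrt(0.4062) = 0.6374

±(1.0983 + 0.6374i) i.e. 1.0983 + 0.6374i and -1.0983 - 0.6374i


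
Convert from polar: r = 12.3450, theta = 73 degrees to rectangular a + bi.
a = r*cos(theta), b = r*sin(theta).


a = 12.3450*cos(73°) = 12.3450*0.29237 = 3.6093
b = 12.3450*sin(73°) = 12.3450*0.956305 = 11.8056

3.6093 + 11.8056i


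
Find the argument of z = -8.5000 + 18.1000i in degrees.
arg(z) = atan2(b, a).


Re = -8.5, Im = 18.1
arg = atan2(18.1, -8.5) = 115.1554 degrees

arg(z) = 115.1554 degrees


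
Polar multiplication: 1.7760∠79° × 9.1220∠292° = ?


r = 1.7760 * 9.1220 = 16.2007
theta = 79° + 292° = 371° = 11° (mod 360)

16.2007 cis(11°)


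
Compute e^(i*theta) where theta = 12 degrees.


cos(12°) = 0.9781
sin(12°) = 0.2079

e^(i*12°) = 0.9781 + 0.2079i


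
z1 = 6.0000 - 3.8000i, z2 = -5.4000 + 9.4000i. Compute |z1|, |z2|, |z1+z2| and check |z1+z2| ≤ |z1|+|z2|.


|z1| = sqrt(6^2 + (-3.8)^2) = sqrt(50.44) = 7.1021
|z2| = sqrt((-5.4)^2 + 9.4^2) = sqrt(117.52) = 10.8407
z1+z2 = 0.6000 + 5.6000i
|z1+z2| = sqrt(31.72) = 5.6321
|z1|+|z2| = 7.1021 + 10.8407 = 17.9428

|z1+z2| = 5.6321 ≤ |z1|+|z2| = 17.9428 (verified)


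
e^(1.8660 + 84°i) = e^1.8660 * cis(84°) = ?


e^1.8660 = 6.4624
cos(84°) = 0.10453
sin(84°) = 0.99452
Real = 6.4624*0.10453 = 0.6755
Imag = 6.4624*0.99452 = 6.4270

0.6755 + 6.4270i


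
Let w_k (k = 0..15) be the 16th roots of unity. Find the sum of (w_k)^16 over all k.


The roots are w_k = w^k with w = e^(2*pi*i/16), and (w^k)^16 = (w^16)^k.
So S = 1 + u + u^2 + ... + u^(15) with u = w^16.
16 = 1*16 + 0, so 16 is a multiple of 16 and u = (w^16)^1 = 1.
Every one of the 16 terms equals 1: S = 16

S = 16


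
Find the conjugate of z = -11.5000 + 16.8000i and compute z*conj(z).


z_bar = -11.5000 - 16.8000i
z*z_bar = (-11.5)^2 + 16.8^2 = 132.25 + 282.24 = 414.49

z_bar = -11.5000 - 16.8000i, z*z_bar = 414.49


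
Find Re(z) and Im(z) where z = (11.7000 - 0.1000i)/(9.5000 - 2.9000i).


Multiply by conjugate: (11.7000 - 0.1000i)(9.5000 + 2.9000i) / (9.5^2 + (-2.9)^2)
Numerator real = 11.7*9.5 - (0.1)*(-2.9) = 111.44
Numerator imag = -0.1*9.5 - 11.7*(-2.9) = 32.98
Denominator = 98.66
Re(z) = 111.44/98.66 = 1.1295
Im(z) = 32.98/98.66 = 0.3343

Re(z) = 1.1295, Im(z) = 0.3343


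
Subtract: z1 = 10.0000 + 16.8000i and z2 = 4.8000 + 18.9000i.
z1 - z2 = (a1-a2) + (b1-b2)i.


Real: 10 - 4.8 = 5.2
Imag: 16.8 - 18.9 = -2.1

5.2000 - 2.1000i


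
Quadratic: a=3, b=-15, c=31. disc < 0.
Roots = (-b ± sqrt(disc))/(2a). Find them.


disc = (-15)^2 - 4*3*31 = 225 - 372 = -147
sqrt(|disc|) = sqrt(147) = 12.1244
Real part = 15/(2*3) = 2.5000
Imag part = 12.1244/(2*3) = 2.0207

2.5000 ± 2.0207i


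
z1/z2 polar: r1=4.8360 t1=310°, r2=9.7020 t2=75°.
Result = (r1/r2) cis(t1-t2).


r = 4.8360 / 9.7020 = 0.4985
theta = 310° - 75° = 235° = 235° (mod 360)

0.4985 cis(235°)


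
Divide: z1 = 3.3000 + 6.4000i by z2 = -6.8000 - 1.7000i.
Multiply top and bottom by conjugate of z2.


Conjugate of z2 = -6.8000 + 1.7000i
Numerator: (3.3000 + 6.4000i)(-6.8000 + 1.7000i) = -33.3200 - 37.9100i
Denominator: (-6.8)^2 + (-1.7)^2 = 49.13
Result = (-33.3200 - 37.9100i)/49.13

-0.6782 - 0.7716i


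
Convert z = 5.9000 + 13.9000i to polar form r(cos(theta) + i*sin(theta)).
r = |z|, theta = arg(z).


r = sqrt(34.81+193.21) = sqrt(228.02) = 15.1003
theta = atan2(13.9, 5.9) = 67.0007 degrees

r = 15.1003, theta = 67.0007 degrees


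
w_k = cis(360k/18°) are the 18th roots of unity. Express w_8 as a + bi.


Angle = 360*8/18 = 160°
a = cos(160°) = -0.9397
b = sin(160°) = 0.3420

-0.9397 + 0.3420i


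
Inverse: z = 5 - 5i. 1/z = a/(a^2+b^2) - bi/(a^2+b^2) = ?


|z|^2 = 25+25 = 50
1/z = (5 + 5i)/50

1/z = 0.1000 + 0.1000i


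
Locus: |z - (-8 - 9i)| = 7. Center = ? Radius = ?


|z - z0| = r is a circle with center z0 and radius r.
Center = (-8, -9), radius = 7

Circle with center (-8, -9) and radius 7


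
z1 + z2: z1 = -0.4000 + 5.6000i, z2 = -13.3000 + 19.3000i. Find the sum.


Real: -0.4 - 13.3 = -13.7
Imag: 5.6 + 19.3 = 24.9

-13.7000 + 24.9000i


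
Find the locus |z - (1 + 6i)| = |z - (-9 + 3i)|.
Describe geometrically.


Equal distances means the locus is the perpendicular bisector of z1 and z2.
Midpoint = ((1+(-9))/2, (6+3)/2) = (-4.0000, 4.5000)

Perpendicular bisector through (-4.0000, 4.5000)


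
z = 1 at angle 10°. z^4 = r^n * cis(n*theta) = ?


r^4 = 1^4 = 1
n*theta = 4*10° = 40° = 40° (mod 360)
a = 1*cos(40°) = 0.7660
b = 1*sin(40°) = 0.6428

1 cis(40°) = 0.7660 + 0.6428i


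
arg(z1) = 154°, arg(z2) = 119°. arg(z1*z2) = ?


arg(z1*z2) = 154° + 119° = 273°
Normalized to (-180°, 180°]: -87°

-87°


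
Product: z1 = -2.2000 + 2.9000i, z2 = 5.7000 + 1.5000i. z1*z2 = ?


Real = -2.2*5.7 - 2.9*1.5 = -12.54 - 4.35 = -16.89
Imag = -2.2*1.5 + 5.7*2.9 = -3.3 + 16.53 = 13.23

-16.8900 + 13.2300i


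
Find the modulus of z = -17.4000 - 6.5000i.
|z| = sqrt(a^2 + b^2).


|z| = sqrt((-17.4)^2 + (-6.5)^2) = sqrt(302.76 + 42.25) = sqrt(345.01) = 18.5744

|z| = 18.5744


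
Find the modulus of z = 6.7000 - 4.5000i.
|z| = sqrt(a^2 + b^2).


|z| = sqrt(6.7^2 + (-4.5)^2) = sqrt(44.89 + 20.25) = sqrt(65.14) = 8.0709

|z| = 8.0709


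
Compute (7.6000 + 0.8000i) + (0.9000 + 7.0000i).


Real: 7.6 + 0.9 = 8.5
Imag: 0.8 + 7 = 7.8

8.5000 + 7.8000i


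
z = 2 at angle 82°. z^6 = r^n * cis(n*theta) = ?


r^6 = 2^6 = 64
n*theta = 6*82° = 492° = 132° (mod 360)
a = 64*cos(132°) = -42.8244
b = 64*sin(132°) = 47.5613

64 cis(132°) = -42.8244 + 47.5613i


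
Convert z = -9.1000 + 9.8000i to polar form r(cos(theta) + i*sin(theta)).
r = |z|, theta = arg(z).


r = sqrt(82.81+96.04) = sqrt(178.85) = 13.3735
theta = atan2(9.8, -9.1) = 132.8789 degrees

r = 13.3735, theta = 132.8789 degrees


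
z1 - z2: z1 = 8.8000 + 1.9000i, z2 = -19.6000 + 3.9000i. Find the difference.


Real: 8.8 + 19.6 = 28.4
Imag: 1.9 - 3.9 = -2

28.4000 - 2.0000i


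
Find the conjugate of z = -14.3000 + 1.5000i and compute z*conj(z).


z_bar = -14.3000 - 1.5000i
z*z_bar = (-14.3)^2 + 1.5^2 = 204.49 + 2.25 = 206.74

z_bar = -14.3000 - 1.5000i, z*z_bar = 206.74


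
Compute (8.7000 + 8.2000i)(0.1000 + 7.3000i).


Real = 8.7*0.1 - 8.2*7.3 = 0.87 - 59.86 = -58.99
Imag = 8.7*7.3 + 0.1*8.2 = 63.51 + 0.82 = 64.33

-58.9900 + 64.3300i


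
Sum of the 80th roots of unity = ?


The sum of all 80th roots of unity is 0.
Geometric series: (1 - w^80)/(1 - w) = (1-1)/(1-w) = 0 since w^80 = 1, w ≠ 1.
Alternatively: coefficient of z^79 in z^80 - 1 is 0.

0


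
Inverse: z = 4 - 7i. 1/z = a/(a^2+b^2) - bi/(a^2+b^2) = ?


|z|^2 = 16+49 = 65
1/z = (4 + 7i)/65

1/z = 0.0615 + 0.1077i


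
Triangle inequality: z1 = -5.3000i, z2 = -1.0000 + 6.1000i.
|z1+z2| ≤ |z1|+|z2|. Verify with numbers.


|z1| = sqrt(0^2 + (-5.3)^2) = sqrt(28.09) = 5.3000
|z2| = sqrt((-1)^2 + 6.1^2) = sqrt(38.21) = 6.1814
z1+z2 = -1.0000 + 0.8000i
|z1+z2| = sqrt(1.64) = 1.2806
|z1|+|z2| = 5.3000 + 6.1814 = 11.4814

|z1+z2| = 1.2806 ≤ |z1|+|z2| = 11.4814 (verified)


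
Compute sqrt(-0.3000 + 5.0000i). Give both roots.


|z| = sqrt(0.09+25) = 5.0090
sqrt((|z|+a)/2) = sqrt((5.0090+(-0.3))/2) = sqrt(2.3545) = 1.5344
sqrt((|z|-a)/2) = sqrt((5.0090-(-0.3))/2) = sqrt(2.6545) = 1.6293

±(1.5344 + 1.6293i) i.e. 1.5344 + 1.6293i and -1.5344 - 1.6293i


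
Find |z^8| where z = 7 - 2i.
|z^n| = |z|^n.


|z| = sqrt(49+4) = sqrt(53) = 7.2801
|z^8| = |z|^8 = (sqrt(53))^8 = 53^4 = 7890481

|z^8| = 7890481


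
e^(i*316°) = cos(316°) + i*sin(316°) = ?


cos(316°) = 0.7193
sin(316°) = -0.6947

e^(i*316°) = 0.7193 - 0.6947i


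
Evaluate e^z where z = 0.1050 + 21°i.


e^0.1050 = 1.1107
cos(21°) = 0.9336
sin(21°) = 0.35837
Real = 1.1107*0.9336 = 1.0369
Imag = 1.1107*0.35837 = 0.3980

1.0369 + 0.3980i


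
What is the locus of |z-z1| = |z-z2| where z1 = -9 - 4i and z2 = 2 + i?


Equal distances means the locus is the perpendicular bisector of z1 and z2.
Midpoint = ((-9+2)/2, (-4+1)/2) = (-3.5000, -1.5000)

Perpendicular bisector through (-3.5000, -1.5000)


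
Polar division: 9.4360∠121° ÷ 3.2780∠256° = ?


r = 9.4360 / 3.2780 = 2.8786
theta = 121° - 256° = -135° = 225° (mod 360)

2.8786 cis(225°)


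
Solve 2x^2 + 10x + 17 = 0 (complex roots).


disc = 10^2 - 4*2*17 = 100 - 136 = -36
sqrt(|disc|) = sqrt(36) = 6.0000
Real part = -10/(2*2) = -2.5000
Imag part = 6.0000/(2*2) = 1.5000

-2.5000 ± 1.5000i


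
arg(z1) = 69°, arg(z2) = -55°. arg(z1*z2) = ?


arg(z1*z2) = 69° - 55° = 14°
Normalized to (-180°, 180°]: 14°

14°


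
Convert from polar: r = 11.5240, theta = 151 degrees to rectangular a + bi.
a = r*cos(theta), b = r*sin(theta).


a = 11.5240*cos(151°) = 11.5240*(-0.87462) = -10.0791
b = 11.5240*sin(151°) = 11.5240*0.4848096 = 5.5869

-10.0791 + 5.5869i


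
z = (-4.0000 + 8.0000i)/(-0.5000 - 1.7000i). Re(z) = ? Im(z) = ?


Multiply by conjugate: (-4.0000 + 8.0000i)(-0.5000 + 1.7000i) / ((-0.5)^2 + (-1.7)^2)
Numerator real = -4*(-0.5) + 8*(-1.7) = -11.6
Numerator imag = 8*(-0.5) - (-4)*(-1.7) = -10.8
Denominator = 3.14
Re(z) = -11.6/3.14 = -3.6943
Im(z) = -10.8/3.14 = -3.4395

Re(z) = -3.6943, Im(z) = -3.4395


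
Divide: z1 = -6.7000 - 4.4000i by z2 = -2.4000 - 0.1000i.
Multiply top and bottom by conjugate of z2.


Conjugate of z2 = -2.4000 + 0.1000i
Numerator: (-6.7000 - 4.4000i)(-2.4000 + 0.1000i) = 16.5200 + 9.8900i
Denominator: (-2.4)^2 + (-0.1)^2 = 5.77
Result = (16.5200 + 9.8900i)/5.77

2.8631 + 1.7140i


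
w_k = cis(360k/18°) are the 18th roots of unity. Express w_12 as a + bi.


Angle = 360*12/18 = 240°
a = cos(240°) = -0.5000
b = sin(240°) = -0.8660

-0.5000 - 0.8660i


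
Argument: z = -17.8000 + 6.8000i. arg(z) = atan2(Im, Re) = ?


Re = -17.8, Im = 6.8
arg = atan2(6.8, -17.8) = 159.0920 degrees

arg(z) = 159.0920 degrees


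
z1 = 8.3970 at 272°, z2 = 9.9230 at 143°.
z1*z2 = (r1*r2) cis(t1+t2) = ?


r = 8.3970 * 9.9230 = 83.3234
theta = 272° + 143° = 415° = 55° (mod 360)

83.3234 cis(55°)


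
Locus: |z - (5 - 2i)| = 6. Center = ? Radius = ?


|z - z0| = r is a circle with center z0 and radius r.
Center = (5, -2), radius = 6

Circle with center (5, -2) and radius 6


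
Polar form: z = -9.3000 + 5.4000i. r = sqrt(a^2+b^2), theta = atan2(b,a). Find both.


r = sqrt(86.49+29.16) = sqrt(115.65) = 10.7541
theta = atan2(5.4, -9.3) = 149.8586 degrees

r = 10.7541, theta = 149.8586 degrees


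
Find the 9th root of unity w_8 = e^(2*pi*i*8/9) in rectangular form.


Angle = 360*8/9 = 320°
a = cos(320°) = 0.7660
b = sin(320°) = -0.6428

0.7660 - 0.6428i


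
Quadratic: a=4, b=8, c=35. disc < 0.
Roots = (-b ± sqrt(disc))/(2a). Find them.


disc = 8^2 - 4*4*35 = 64 - 560 = -496
sqrt(|disc|) = sqrt(496) = 22.2711
Real part = -8/(2*4) = -1.0000
Imag part = 22.2711/(2*4) = 2.7839

-1.0000 ± 2.7839i


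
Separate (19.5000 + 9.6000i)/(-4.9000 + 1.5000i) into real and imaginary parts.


Multiply by conjugate: (19.5000 + 9.6000i)(-4.9000 - 1.5000i) / ((-4.9)^2 + 1.5^2)
Numerator real = 19.5*(-4.9) + 9.6*1.5 = -81.15
Numerator imag = 9.6*(-4.9) - 19.5*1.5 = -76.29
Denominator = 26.26
Re(z) = -81.15/26.26 = -3.0903
Im(z) = -76.29/26.26 = -2.9052

Re(z) = -3.0903, Im(z) = -2.9052


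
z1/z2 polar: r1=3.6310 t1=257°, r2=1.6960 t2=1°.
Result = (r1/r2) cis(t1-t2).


r = 3.6310 / 1.6960 = 2.1409
theta = 257° - 1° = 256° = 256° (mod 360)

2.1409 cis(256°)


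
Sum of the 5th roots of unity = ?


The sum of all 5th roots of unity is 0.
Geometric series: (1 - w^5)/(1 - w) = (1-1)/(1-w) = 0 since w^5 = 1, w ≠ 1.
Alternatively: coefficient of z^4 in z^5 - 1 is 0.

0


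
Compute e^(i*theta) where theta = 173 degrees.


cos(173°) = -0.9925
sin(173°) = 0.1219

e^(i*173°) = -0.9925 + 0.1219i


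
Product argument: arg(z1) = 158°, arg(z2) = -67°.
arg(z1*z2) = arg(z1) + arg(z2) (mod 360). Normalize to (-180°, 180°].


arg(z1*z2) = 158° - 67° = 91°
Normalized to (-180°, 180°]: 91°

91°


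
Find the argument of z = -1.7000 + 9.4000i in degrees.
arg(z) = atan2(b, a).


Re = -1.7, Im = 9.4
arg = atan2(9.4, -1.7) = 100.2512 degrees

arg(z) = 100.2512 degrees


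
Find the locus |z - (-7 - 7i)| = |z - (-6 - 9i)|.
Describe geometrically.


Equal distances means the locus is the perpendicular bisector of z1 and z2.
Midpoint = ((-7+(-6))/2, (-7+(-9))/2) = (-6.5000, -8.0000)

Perpendicular bisector through (-6.5000, -8.0000)


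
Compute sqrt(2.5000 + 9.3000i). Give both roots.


|z| = sqrt(6.25+86.49) = 9.6302
sqrt((|z|+a)/2) = sqrt((9.6302+2.5)/2) = sqrt(6.0651) = 2.4627
sqrt((|z|-a)/2) = sqrt((9.6302-2.5)/2) = sqrt(3.5651) = 1.8881

±(2.4627 + 1.8881i) i.e. 2.4627 + 1.8881i and -2.4627 - 1.8881i


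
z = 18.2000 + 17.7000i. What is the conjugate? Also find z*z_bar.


z_bar = 18.2000 - 17.7000i
z*z_bar = 18.2^2 + 17.7^2 = 331.24 + 313.29 = 644.53

z_bar = 18.2000 - 17.7000i, z*z_bar = 644.53


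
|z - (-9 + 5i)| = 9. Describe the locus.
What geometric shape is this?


|z - z0| = r is a circle with center z0 and radius r.
Center = (-9, 5), radius = 9

Circle with center (-9, 5) and radius 9


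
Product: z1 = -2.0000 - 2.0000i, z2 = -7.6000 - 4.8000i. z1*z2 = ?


Real = -2*(-7.6) - (-2)*(-4.8) = 15.2 - 9.6 = 5.6
Imag = -2*(-4.8) - (7.6)*(-2) = 9.6 + 15.2 = 24.8

5.6000 + 24.8000i


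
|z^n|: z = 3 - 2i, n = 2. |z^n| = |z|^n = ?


|z| = sqrt(9+4) = sqrt(13) = 3.6056
|z^2| = |z|^2 = (sqrt(13))^2 = 13

|z^2| = 13


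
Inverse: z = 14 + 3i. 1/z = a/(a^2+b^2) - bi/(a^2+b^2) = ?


|z|^2 = 196+9 = 205
1/z = (14 - 3i)/205

1/z = 0.0683 - 0.0146i


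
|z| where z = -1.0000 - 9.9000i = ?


|z| = sqrt((-1)^2 + (-9.9)^2) = sqrt(1 + 98.01) = sqrt(99.01) = 9.9504

|z| = 9.9504


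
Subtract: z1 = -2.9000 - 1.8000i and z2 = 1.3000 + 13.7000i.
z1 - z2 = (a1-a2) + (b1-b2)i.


Real: -2.9 - 1.3 = -4.2
Imag: -1.8 - 13.7 = -15.5

-4.2000 - 15.5000i


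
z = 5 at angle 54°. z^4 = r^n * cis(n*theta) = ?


r^4 = 5^4 = 625
n*theta = 4*54° = 216° = 216° (mod 360)
a = 625*cos(216°) = -505.6356
b = 625*sin(216°) = -367.3658

625 cis(216°) = -505.6356 - 367.3658i


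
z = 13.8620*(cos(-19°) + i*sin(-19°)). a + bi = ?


a = 13.8620*cos(-19°) = 13.8620*0.94552 = 13.1068
b = 13.8620*sin(-19°) = 13.8620*(-0.325568) = -4.5130

13.1068 - 4.5130i


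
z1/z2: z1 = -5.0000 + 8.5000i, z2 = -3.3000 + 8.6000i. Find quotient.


Conjugate of z2 = -3.3000 - 8.6000i
Numerator: (-5.0000 + 8.5000i)(-3.3000 - 8.6000i) = 89.6000 + 14.9500i
Denominator: (-3.3)^2 + 8.6^2 = 84.85
Result = (89.6000 + 14.9500i)/84.85

1.0560 + 0.1762i


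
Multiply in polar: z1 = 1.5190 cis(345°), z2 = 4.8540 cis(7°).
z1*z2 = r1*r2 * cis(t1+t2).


r = 1.5190 * 4.8540 = 7.3732
theta = 345° + 7° = 352° = 352° (mod 360)

7.3732 cis(352°)


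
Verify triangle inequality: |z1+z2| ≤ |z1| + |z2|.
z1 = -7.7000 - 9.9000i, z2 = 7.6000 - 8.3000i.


|z1| = sqrt((-7.7)^2 + (-9.9)^2) = sqrt(157.3) = 12.5419
|z2| = sqrt(7.6^2 + (-8.3)^2) = sqrt(126.65) = 11.2539
z1+z2 = -0.1000 - 18.2000i
|z1+z2| = sqrt(331.25) = 18.2003
|z1|+|z2| = 12.5419 + 11.2539 = 23.7958

|z1+z2| = 18.2003 ≤ |z1|+|z2| = 23.7958 (verified)


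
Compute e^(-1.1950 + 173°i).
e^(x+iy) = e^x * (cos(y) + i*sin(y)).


e^-1.1950 = 0.3027
cos(173°) = -0.9925
sin(173°) = 0.1219
Real = 0.3027*(-0.9925) = -0.3004
Imag = 0.3027*0.1219 = 0.0369

-0.3004 + 0.0369i


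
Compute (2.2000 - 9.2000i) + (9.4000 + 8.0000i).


Real: 2.2 + 9.4 = 11.6
Imag: -9.2 + 8 = -1.2

11.6000 - 1.2000i


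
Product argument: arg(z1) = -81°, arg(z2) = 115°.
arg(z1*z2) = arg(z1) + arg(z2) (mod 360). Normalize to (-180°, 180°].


arg(z1*z2) = -81° + 115° = 34°
Normalized to (-180°, 180°]: 34°

34°


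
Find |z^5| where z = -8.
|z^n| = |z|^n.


|z| = sqrt(64+0) = sqrt(64) = 8
|z^5| = |z|^5 = 8^5 = 32768

|z^5| = 32768


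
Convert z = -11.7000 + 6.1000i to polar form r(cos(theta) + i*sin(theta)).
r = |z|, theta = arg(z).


r = sqrt(136.89+37.21) = sqrt(174.1) = 13.1947
theta = atan2(6.1, -11.7) = 152.4639 degrees

r = 13.1947, theta = 152.4639 degrees


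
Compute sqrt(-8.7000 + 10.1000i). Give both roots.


|z| = sqrt(75.69+102.01) = 13.3304
sqrt((|z|+a)/2) = sqrt((13.3304+(-8.7))/2) = sqrt(2.3152) = 1.5216
sqrt((|z|-a)/2) = sqrt((13.3304-(-8.7))/2) = sqrt(11.0152) = 3.3189

±(1.5216 + 3.3189i) i.e. 1.5216 + 3.3189i and -1.5216 - 3.3189i


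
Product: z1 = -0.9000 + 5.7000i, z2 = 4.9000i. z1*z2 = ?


Real = -0.9*0 - 5.7*4.9 = 0 - 27.93 = -27.93
Imag = -0.9*4.9 + 0*5.7 = -4.41 + 0 = -4.41

-27.9300 - 4.4100i


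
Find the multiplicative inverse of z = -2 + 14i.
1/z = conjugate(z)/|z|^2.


|z|^2 = 4+196 = 200
1/z = (-2 - 14i)/200

1/z = -0.0100 - 0.0700i


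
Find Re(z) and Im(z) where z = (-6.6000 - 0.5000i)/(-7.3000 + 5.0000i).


Multiply by conjugate: (-6.6000 - 0.5000i)(-7.3000 - 5.0000i) / ((-7.3)^2 + 5^2)
Numerator real = -6.6*(-7.3) - (0.5)*5 = 45.68
Numerator imag = -0.5*(-7.3) - (-6.6)*5 = 36.65
Denominator = 78.29
Re(z) = 45.68/78.29 = 0.5835
Im(z) = 36.65/78.29 = 0.4681

Re(z) = 0.5835, Im(z) = 0.4681


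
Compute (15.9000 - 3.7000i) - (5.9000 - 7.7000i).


Real: 15.9 - 5.9 = 10
Imag: -3.7 + 7.7 = 4

10.0000 + 4.0000i
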